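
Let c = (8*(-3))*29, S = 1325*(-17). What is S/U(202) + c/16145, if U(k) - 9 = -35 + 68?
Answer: -363695357/678090 ≈ -536.35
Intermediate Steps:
U(k) = 42 (U(k) = 9 + (-35 + 68) = 9 + 33 = 42)
S = -22525
c = -696 (c = -24*29 = -696)
S/U(202) + c/16145 = -22525/42 - 696/16145 = -363695357/678090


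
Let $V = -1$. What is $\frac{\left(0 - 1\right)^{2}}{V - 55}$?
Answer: $- \frac{1}{56} \approx -0.017857$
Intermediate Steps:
$\frac{\left(0 - 1\right)^{2}}{V - 55} = \frac{\left(0 - 1\right)^{2}}{-1 - 55} = \frac{\left(-1\right)^{2}}{-56} = 1 \left(- \frac{1}{56}\right) = - \frac{1}{56}$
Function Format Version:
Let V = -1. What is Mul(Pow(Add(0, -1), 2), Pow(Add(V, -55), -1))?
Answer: Rational(-1, 56) ≈ -0.017857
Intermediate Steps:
Mul(Pow(Add(0, -1), 2), Pow(Add(V, -55), -1)) = Mul(Pow(Add(0, -1), 2), Pow(Add(-1, -55), -1)) = Mul(Pow(-1, 2), Pow(-56, -1)) = Mul(1, Rational(-1, 56)) = Rational(-1, 56)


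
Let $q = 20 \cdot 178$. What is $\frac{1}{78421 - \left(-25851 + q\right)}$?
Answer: $\frac{1}{100712} \approx 9.9293 \cdot 10^{-6}$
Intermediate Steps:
$q = 3560$
$\frac{1}{78421 - \left(-25851 + q\right)} = \frac{1}{78421 + \left(\left(21311 + 4540\right) - 3560\right)} = \frac{1}{78421 + \left(25851 - 3560\right)} = \frac{1}{78421 + 22291} = \frac{1}{100712}$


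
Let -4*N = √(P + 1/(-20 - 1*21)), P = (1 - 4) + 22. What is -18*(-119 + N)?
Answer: 2142 + 9*√31898/82 ≈ 2161.6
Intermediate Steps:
P = 19 (P = -3 + 22 = 19)
N = -√31898/164 (N = -√(19 + 1/(-20 - 1*21))/4 = -√(19 + 1/(-20 - 21))/4 = -√(19 + 1/(-41))/4 = -√(19 - 1/41)/4 = -√31898/164 ≈ -1.0890)
-18*(-119 + N) = -18*(-119 - √31898/164) = 2142 + 9*√31898/82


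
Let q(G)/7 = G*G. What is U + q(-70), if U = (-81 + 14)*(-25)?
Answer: 35975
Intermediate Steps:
q(G) = 7*G**2 (q(G) = 7*(G*G) = 7*G**2)
U = 1675 (U = -67*(-25) = 1675)
U + q(-70) = 1675 + 7*(-70)**2 = 1675 + 7*4900 = 1675 + 34300 = 35975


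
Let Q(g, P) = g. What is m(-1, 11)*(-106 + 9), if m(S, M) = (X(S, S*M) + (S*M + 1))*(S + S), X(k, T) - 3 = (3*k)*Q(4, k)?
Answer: -3686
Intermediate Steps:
X(k, T) = 3 + 12*k (X(k, T) = 3 + (3*k)*4 = 3 + 12*k)
m(S, M) = 2*S*(4 + 12*S + M*S) (m(S, M) = ((3 + 12*S) + (S*M + 1))*(S + S) = ((3 + 12*S) + (M*S + 1))*(2*S) = ((3 + 12*S) + (1 + M*S))*(2*S) = (4 + 12*S + M*S)*(2*S) = 2*S*(4 + 12*S + M*S))
m(-1, 11)*(-106 + 9) = (2*(-1)*(4 + 12*(-1) + 11*(-1)))*(-106 + 9) = (2*(-1)*(4 - 12 - 11))*(-97) = (2*(-1)*(-19))*(-97) = 38*(-97) = -3686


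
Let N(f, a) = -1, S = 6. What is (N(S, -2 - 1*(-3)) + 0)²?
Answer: 1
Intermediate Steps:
(N(S, -2 - 1*(-3)) + 0)² = (-1 + 0)² = (-1)² = 1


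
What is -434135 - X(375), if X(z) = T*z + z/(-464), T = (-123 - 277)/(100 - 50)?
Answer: -200046265/464 ≈ -4.3113e+5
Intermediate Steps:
T = -8 (T = -400/50 = -400*1/50 = -8)
X(z) = -3713*z/464 (X(z) = -8*z + z/(-464) = -8*z + z*(-1/464) = -8*z - z/464 = -3713*z/464)
-434135 - X(375) = -434135 - (-3713)*375/464 = -434135 - 1*(-1392375/464) = -434135 + 1392375/464 = -200046265/464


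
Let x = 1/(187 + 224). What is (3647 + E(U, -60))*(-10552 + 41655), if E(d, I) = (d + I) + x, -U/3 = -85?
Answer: 49113596489/411 ≈ 1.1950e+8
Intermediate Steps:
U = 255 (U = -3*(-85) = 255)
x = 1/411 ≈ 0.0024331
E(d, I) = 1/411 + I + d (E(d, I) = (d + I) + 1/411 = (I + d) + 1/411 = 1/411 + I + d)
(3647 + E(U, -60))*(-10552 + 41655) = (3647 + (1/411 - 60 + 255))*(-10552 + 41655) = (3647 + 80146/411)*31103 = (1579063/411)*31103 = 49113596489/411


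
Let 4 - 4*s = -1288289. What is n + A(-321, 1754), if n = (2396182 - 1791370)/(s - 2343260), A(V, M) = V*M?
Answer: -4551989861646/8084747 ≈ -5.6303e+5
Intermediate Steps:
A(V, M) = M*V
s = 1288293/4 (s = 1 - ¼*(-1288289) = 1 + 1288289/4 = 1288293/4 ≈ 3.2207e+5)
n = -2419248/8084747 (n = (2396182 - 1791370)/(1288293/4 - 2343260) = 604812/(-8084747/4) = 604812*(-4/8084747) = -2419248/8084747 ≈ -0.29924)
n + A(-321, 1754) = -2419248/8084747 + 1754*(-321) = -2419248/8084747 - 563034 = -4551989861646/8084747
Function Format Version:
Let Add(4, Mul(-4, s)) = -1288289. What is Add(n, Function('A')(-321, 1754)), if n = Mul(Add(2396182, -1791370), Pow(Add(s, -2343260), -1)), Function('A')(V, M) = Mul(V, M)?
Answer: Rational(-4551989861646, 8084747) ≈ -5.6303e+5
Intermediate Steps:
Function('A')(V, M) = Mul(M, V)
s = Rational(1288293, 4) (s = Add(1, Mul(Rational(-1, 4), -1288289)) = Add(1, Rational(1288289, 4)) = Rational(1288293, 4) ≈ 3.2207e+5)
n = Rational(-2419248, 8084747) (n = Mul(Add(2396182, -1791370), Pow(Add(Rational(1288293, 4), -2343260), -1)) = Mul(604812, Pow(Rational(-8084747, 4), -1)) = Mul(604812, Rational(-4, 8084747)) = Rational(-2419248, 8084747) ≈ -0.29924)
Add(n, Function('A')(-321, 1754)) = Add(Rational(-2419248, 8084747), Mul(1754, -321)) = Add(Rational(-2419248, 8084747), -563034) = Rational(-4551989861646, 8084747)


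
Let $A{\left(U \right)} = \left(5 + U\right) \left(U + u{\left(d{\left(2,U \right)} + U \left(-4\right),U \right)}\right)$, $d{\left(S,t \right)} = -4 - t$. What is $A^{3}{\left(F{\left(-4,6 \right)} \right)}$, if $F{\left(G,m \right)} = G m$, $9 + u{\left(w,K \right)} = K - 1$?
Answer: $1338273208$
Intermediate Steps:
$u{\left(w,K \right)} = -10 + K$ ($u{\left(w,K \right)} = -9 + \left(K - 1\right) = -9 + \left(-1 + K\right) = -10 + K$)
$A{\left(U \right)} = \left(-10 + 2 U\right) \left(5 + U\right)$ ($A{\left(U \right)} = \left(5 + U\right) \left(U + \left(-10 + U\right)\right) = \left(5 + U\right) \left(-10 + 2 U\right) = \left(-10 + 2 U\right) \left(5 + U\right)$)
$A^{3}{\left(F{\left(-4,6 \right)} \right)} = \left(-50 + 2 \left(\left(-4\right) 6\right)^{2}\right)^{3} = \left(-50 + 2 \left(-24\right)^{2}\right)^{3} = \left(-50 + 2 \cdot 576\right)^{3} = \left(-50 + 1152\right)^{3} = 1102^{3} = 1338273208$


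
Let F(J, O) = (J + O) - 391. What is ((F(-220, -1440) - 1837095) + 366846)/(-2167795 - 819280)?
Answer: 58892/119483 ≈ 0.49289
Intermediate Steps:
F(J, O) = -391 + J + O
((F(-220, -1440) - 1837095) + 366846)/(-2167795 - 819280) = (((-391 - 220 - 1440) - 1837095) + 366846)/(-2167795 - 819280) = ((-2051 - 1837095) + 366846)/(-2987075) = (-1839146 + 366846)*(-1/2987075) = -1472300*(-1/2987075) = 58892/119483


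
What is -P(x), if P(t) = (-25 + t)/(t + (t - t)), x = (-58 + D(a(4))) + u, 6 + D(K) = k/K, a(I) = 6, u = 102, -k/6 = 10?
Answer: -3/28 ≈ -0.10714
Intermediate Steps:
k = -60 (k = -6*10 = -60)
D(K) = -6 - 60/K
x = 28 (x = (-58 + (-6 - 60/6)) + 102 = (-58 + (-6 - 60*⅙)) + 102 = (-58 + (-6 - 10)) + 102 = (-58 - 16) + 102 = -74 + 102 = 28)
P(t) = (-25 + t)/t (P(t) = (-25 + t)/(t + 0) = (-25 + t)/t)
-P(x) = -(-25 + 28)/28 = -3/28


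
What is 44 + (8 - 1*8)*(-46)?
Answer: 44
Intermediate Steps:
44 + (8 - 1*8)*(-46) = 44 + (8 - 8)*(-46) = 44 + 0*(-46) = 44 + 0 = 44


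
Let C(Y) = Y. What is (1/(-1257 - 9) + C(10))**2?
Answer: 160250281/1602756 ≈ 99.984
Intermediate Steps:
(1/(-1257 - 9) + C(10))**2 = (1/(-1257 - 9) + 10)**2 = (1/(-1266) + 10)**2 = (-1/1266 + 10)**2 = (12659/1266)**2 = 160250281/1602756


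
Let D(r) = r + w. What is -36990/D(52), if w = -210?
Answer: 18495/79 ≈ 234.11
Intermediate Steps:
D(r) = -210 + r (D(r) = r - 210 = -210 + r)
-36990/D(52) = -36990/(-210 + 52) = -36990/(-158) = -36990*(-1/158) = 18495/79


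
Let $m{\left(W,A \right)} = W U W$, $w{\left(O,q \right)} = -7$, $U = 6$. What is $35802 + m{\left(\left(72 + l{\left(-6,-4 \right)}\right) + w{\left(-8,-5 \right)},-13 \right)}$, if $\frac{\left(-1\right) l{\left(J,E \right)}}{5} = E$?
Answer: $79152$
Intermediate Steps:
$l{\left(J,E \right)} = - 5 E$
$m{\left(W,A \right)} = 6 W^{2}$ ($m{\left(W,A \right)} = W 6 W = 6 W W = 6 W^{2}$)
$35802 + m{\left(\left(72 + l{\left(-6,-4 \right)}\right) + w{\left(-8,-5 \right)},-13 \right)} = 35802 + 6 \left(\left(72 - -20\right) - 7\right)^{2} = 35802 + 6 \left(\left(72 + 20\right) - 7\right)^{2} = 35802 + 6 \left(92 - 7\right)^{2} = 35802 + 6 \cdot 85^{2} = 35802 + 6 \cdot 7225 = 35802 + 43350 = 79152$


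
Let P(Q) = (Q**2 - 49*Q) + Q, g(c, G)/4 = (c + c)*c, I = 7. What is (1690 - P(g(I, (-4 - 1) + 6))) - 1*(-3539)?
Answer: -129619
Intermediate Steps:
g(c, G) = 8*c**2 (g(c, G) = 4*((c + c)*c) = 4*((2*c)*c) = 4*(2*c**2) = 8*c**2)
P(Q) = Q**2 - 48*Q
(1690 - P(g(I, (-4 - 1) + 6))) - 1*(-3539) = (1690 - 8*7**2*(-48 + 8*7**2)) - 1*(-3539) = (1690 - 8*49*(-48 + 8*49)) + 3539 = (1690 - 392*(-48 + 392)) + 3539 = (1690 - 392*344) + 3539 = (1690 - 1*134848) + 3539 = (1690 - 134848) + 3539 = -133158 + 3539 = -129619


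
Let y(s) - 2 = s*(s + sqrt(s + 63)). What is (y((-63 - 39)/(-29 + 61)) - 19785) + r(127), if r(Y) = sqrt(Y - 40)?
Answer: -5061847/256 + sqrt(87) - 51*sqrt(957)/64 ≈ -19788.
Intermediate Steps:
r(Y) = sqrt(-40 + Y)
y(s) = 2 + s*(s + sqrt(63 + s)) (y(s) = 2 + s*(s + sqrt(s + 63)) = 2 + s*(s + sqrt(63 + s)))
(y((-63 - 39)/(-29 + 61)) - 19785) + r(127) = ((2 + ((-63 - 39)/(-29 + 61))**2 + ((-63 - 39)/(-29 + 61))*sqrt(63 + (-63 - 39)/(-29 + 61))) - 19785) + sqrt(-40 + 127) = ((2 + (-102/32)**2 + (-102/32)*sqrt(63 - 102/32)) - 19785) + sqrt(87) = ((2 + (-102*1/32)**2 + (-102*1/32)*sqrt(63 - 102*1/32)) - 19785) + sqrt(87) = ((2 + (-51/16)**2 - 51*sqrt(63 - 51/16)/16) - 19785) + sqrt(87) = ((2 + 2601/256 - 51*sqrt(957)/64) - 19785) + sqrt(87) = ((3113/256 - 51*sqrt(957)/64) - 19785) + sqrt(87) = (-5061847/256 - 51*sqrt(957)/64) + sqrt(87) = -5061847/256 + sqrt(87) - 51*sqrt(957)/64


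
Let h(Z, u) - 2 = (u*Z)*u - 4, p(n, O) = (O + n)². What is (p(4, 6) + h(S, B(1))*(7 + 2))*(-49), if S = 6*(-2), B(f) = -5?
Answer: 128282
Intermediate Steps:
S = -12
h(Z, u) = -2 + Z*u² (h(Z, u) = 2 + ((u*Z)*u - 4) = 2 + ((Z*u)*u - 4) = 2 + (Z*u² - 4) = 2 + (-4 + Z*u²) = -2 + Z*u²)
(p(4, 6) + h(S, B(1))*(7 + 2))*(-49) = ((6 + 4)² + (-2 - 12*(-5)²)*(7 + 2))*(-49) = (10² + (-2 - 12*25)*9)*(-49) = (100 + (-2 - 300)*9)*(-49) = (100 - 302*9)*(-49) = (100 - 2718)*(-49) = -2618*(-49) = 128282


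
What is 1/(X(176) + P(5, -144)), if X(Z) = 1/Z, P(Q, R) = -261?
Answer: -176/45935 ≈ -0.0038315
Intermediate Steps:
1/(X(176) + P(5, -144)) = 1/(1/176 - 261) = 1/(-45935/176) = -176/45935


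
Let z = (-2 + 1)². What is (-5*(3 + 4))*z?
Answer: -35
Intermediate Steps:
z = 1 (z = (-1)² = 1)
(-5*(3 + 4))*z = -5*(3 + 4)*1 = -5*7*1 = -35*1 = -35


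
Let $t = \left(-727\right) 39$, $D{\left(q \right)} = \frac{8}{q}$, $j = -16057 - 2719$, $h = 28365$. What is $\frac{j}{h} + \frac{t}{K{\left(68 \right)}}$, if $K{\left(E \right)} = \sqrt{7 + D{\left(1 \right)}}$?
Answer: $- \frac{18776}{28365} - \frac{9451 \sqrt{15}}{5} \approx -7321.4$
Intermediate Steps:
$j = -18776$
$t = -28353$
$K{\left(E \right)} = \sqrt{15}$ ($K{\left(E \right)} = \sqrt{7 + \frac{8}{1}} = \sqrt{7 + 8 \cdot 1} = \sqrt{7 + 8} = \sqrt{15}$)
$\frac{j}{h} + \frac{t}{K{\left(68 \right)}} = - \frac{18776}{28365} - \frac{28353}{\sqrt{15}} = \left(-18776\right) \frac{1}{28365} - 28353 \frac{\sqrt{15}}{15} = - \frac{18776}{28365} - \frac{9451 \sqrt{15}}{5}$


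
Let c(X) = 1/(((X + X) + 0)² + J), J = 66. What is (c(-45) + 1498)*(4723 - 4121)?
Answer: 3682033369/4083 ≈ 9.0180e+5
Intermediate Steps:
c(X) = 1/(66 + 4*X²) (c(X) = 1/(((X + X) + 0)² + 66) = 1/((2*X + 0)² + 66) = 1/((2*X)² + 66) = 1/(4*X² + 66) = 1/(66 + 4*X²))
(c(-45) + 1498)*(4723 - 4121) = (1/(2*(33 + 2*(-45)²)) + 1498)*(4723 - 4121) = (1/(2*(33 + 2*2025)) + 1498)*602 = (1/(2*(33 + 4050)) + 1498)*602 = ((½)/4083 + 1498)*602 = ((½)*(1/4083) + 1498)*602 = (1/8166 + 1498)*602 = (12232669/8166)*602 = 3682033369/4083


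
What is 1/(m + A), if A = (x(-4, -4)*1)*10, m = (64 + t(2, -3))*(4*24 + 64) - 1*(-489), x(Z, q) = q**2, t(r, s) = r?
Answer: 1/11209 ≈ 8.9214e-5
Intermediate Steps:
m = 11049 (m = (64 + 2)*(4*24 + 64) - 1*(-489) = 66*(96 + 64) + 489 = 66*160 + 489 = 10560 + 489 = 11049)
A = 160 (A = ((-4)**2*1)*10 = (16*1)*10 = 16*10 = 160)
1/(m + A) = 1/(11049 + 160) = 1/11209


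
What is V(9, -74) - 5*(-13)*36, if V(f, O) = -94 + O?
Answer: 2172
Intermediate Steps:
V(9, -74) - 5*(-13)*36 = (-94 - 74) - 5*(-13)*36 = -168 - (-65)*36 = -168 - 1*(-2340) = -168 + 2340 = 2172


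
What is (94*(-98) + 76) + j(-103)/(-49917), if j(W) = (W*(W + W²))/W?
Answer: -152017406/16639 ≈ -9136.2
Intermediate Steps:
j(W) = W + W²
(94*(-98) + 76) + j(-103)/(-49917) = (94*(-98) + 76) - 103*(1 - 103)/(-49917) = (-9212 + 76) - 103*(-102)*(-1/49917) = -9136 + 10506*(-1/49917) = -9136 - 3502/16639 = -152017406/16639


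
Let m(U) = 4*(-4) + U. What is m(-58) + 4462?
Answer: 4388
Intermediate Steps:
m(U) = -16 + U
m(-58) + 4462 = (-16 - 58) + 4462 = -74 + 4462 = 4388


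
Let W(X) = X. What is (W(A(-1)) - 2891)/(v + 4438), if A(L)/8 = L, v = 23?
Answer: -2899/4461 ≈ -0.64985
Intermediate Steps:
A(L) = 8*L
(W(A(-1)) - 2891)/(v + 4438) = (8*(-1) - 2891)/(23 + 4438) = (-8 - 2891)/4461 = -2899*1/4461 = -2899/4461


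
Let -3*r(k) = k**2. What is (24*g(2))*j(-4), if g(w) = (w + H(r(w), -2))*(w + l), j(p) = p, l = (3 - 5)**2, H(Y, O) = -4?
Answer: 1152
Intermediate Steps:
r(k) = -k**2/3
l = 4 (l = (-2)**2 = 4)
g(w) = (-4 + w)*(4 + w) (g(w) = (w - 4)*(w + 4) = (-4 + w)*(4 + w))
(24*g(2))*j(-4) = (24*(-16 + 2**2))*(-4) = (24*(-16 + 4))*(-4) = (24*(-12))*(-4) = -288*(-4) = 1152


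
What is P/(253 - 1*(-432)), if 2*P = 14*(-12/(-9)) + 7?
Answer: 77/4110 ≈ 0.018735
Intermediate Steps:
P = 77/6 (P = (14*(-12/(-9)) + 7)/2 = (14*(-12*(-1/9)) + 7)/2 = (14*(4/3) + 7)/2 = (56/3 + 7)/2 = (1/2)*(77/3) = 77/6 ≈ 12.833)
P/(253 - 1*(-432)) = 77/(6*(253 - 1*(-432))) = 77/(6*(253 + 432)) = (77/6)/685 = (77/6)*(1/685) = 77/4110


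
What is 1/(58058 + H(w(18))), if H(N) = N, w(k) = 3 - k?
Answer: 1/58043 ≈ 1.7229e-5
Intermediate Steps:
1/(58058 + H(w(18))) = 1/(58058 + (3 - 1*18)) = 1/(58058 + (3 - 18)) = 1/(58058 - 15) = 1/58043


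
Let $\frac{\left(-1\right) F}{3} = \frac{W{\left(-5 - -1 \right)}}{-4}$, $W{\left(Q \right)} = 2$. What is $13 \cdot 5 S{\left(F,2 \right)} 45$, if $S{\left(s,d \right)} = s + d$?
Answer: $\frac{20475}{2} \approx 10238.0$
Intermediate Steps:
$F = \frac{3}{2}$ ($F = - 3 \frac{2}{-4} = - 3 \cdot 2 \left(- \frac{1}{4}\right) = \left(-3\right) \left(- \frac{1}{2}\right) = \frac{3}{2} \approx 1.5$)
$S{\left(s,d \right)} = d + s$
$13 \cdot 5 S{\left(F,2 \right)} 45 = 13 \cdot 5 \left(2 + \frac{3}{2}\right) 45 = 13 \cdot 5 \cdot \frac{7}{2} \cdot 45 = 13 \cdot \frac{35}{2} \cdot 45 = \frac{455}{2} \cdot 45 = \frac{20475}{2}$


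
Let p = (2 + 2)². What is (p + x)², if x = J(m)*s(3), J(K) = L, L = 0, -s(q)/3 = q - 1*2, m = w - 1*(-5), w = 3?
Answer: 256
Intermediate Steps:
m = 8 (m = 3 - 1*(-5) = 3 + 5 = 8)
s(q) = 6 - 3*q (s(q) = -3*(q - 1*2) = -3*(q - 2) = -3*(-2 + q) = 6 - 3*q)
J(K) = 0
x = 0 (x = 0*(6 - 3*3) = 0*(6 - 9) = 0*(-3) = 0)
p = 16 (p = 4² = 16)
(p + x)² = (16 + 0)² = 16² = 256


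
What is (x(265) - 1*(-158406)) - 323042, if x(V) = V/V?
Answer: -164635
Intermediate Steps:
x(V) = 1
(x(265) - 1*(-158406)) - 323042 = (1 - 1*(-158406)) - 323042 = (1 + 158406) - 323042 = 158407 - 323042 = -164635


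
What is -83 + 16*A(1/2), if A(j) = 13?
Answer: 125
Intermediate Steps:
-83 + 16*A(1/2) = -83 + 16*13 = -83 + 208 = 125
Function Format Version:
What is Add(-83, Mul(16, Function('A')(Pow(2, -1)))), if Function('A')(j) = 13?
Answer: 125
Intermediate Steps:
Add(-83, Mul(16, Function('A')(Pow(2, -1)))) = Add(-83, Mul(16, 13)) = Add(-83, 208) = 125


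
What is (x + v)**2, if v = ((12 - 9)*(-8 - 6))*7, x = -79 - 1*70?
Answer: 196249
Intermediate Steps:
x = -149 (x = -79 - 70 = -149)
v = -294 (v = (3*(-14))*7 = -42*7 = -294)
(x + v)**2 = (-149 - 294)**2 = (-443)**2 = 196249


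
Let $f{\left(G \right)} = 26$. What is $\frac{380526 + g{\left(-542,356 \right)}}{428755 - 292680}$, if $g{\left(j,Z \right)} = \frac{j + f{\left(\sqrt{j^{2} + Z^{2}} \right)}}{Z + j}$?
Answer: $\frac{11796392}{4218325} \approx 2.7965$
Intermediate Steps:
$g{\left(j,Z \right)} = \frac{26 + j}{Z + j}$ ($g{\left(j,Z \right)} = \frac{j + 26}{Z + j} = \frac{26 + j}{Z + j}$)
$\frac{380526 + g{\left(-542,356 \right)}}{428755 - 292680} = \frac{380526 + \frac{26 - 542}{356 - 542}}{428755 - 292680} = \frac{380526 + \frac{1}{-186} \left(-516\right)}{136075} = \left(380526 - - \frac{86}{31}\right) \frac{1}{136075} = \left(380526 + \frac{86}{31}\right) \frac{1}{136075} = \frac{11796392}{31} \cdot \frac{1}{136075} = \frac{11796392}{4218325}$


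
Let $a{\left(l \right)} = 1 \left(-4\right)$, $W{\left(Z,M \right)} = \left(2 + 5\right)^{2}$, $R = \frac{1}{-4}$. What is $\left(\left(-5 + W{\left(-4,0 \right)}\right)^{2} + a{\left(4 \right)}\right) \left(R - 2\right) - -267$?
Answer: $-4080$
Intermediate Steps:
$R = - \frac{1}{4} \approx -0.25$
$W{\left(Z,M \right)} = 49$ ($W{\left(Z,M \right)} = 7^{2} = 49$)
$a{\left(l \right)} = -4$
$\left(\left(-5 + W{\left(-4,0 \right)}\right)^{2} + a{\left(4 \right)}\right) \left(R - 2\right) - -267 = \left(\left(-5 + 49\right)^{2} - 4\right) \left(- \frac{1}{4} - 2\right) - -267 = \left(44^{2} - 4\right) \left(- \frac{9}{4}\right) + 267 = \left(1936 - 4\right) \left(- \frac{9}{4}\right) + 267 = 1932 \left(- \frac{9}{4}\right) + 267 = -4347 + 267 = -4080$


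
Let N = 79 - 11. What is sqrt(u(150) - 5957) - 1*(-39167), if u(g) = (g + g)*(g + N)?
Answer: 39167 + sqrt(59443) ≈ 39411.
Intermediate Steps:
N = 68
u(g) = 2*g*(68 + g) (u(g) = (g + g)*(g + 68) = (2*g)*(68 + g) = 2*g*(68 + g))
sqrt(u(150) - 5957) - 1*(-39167) = sqrt(2*150*(68 + 150) - 5957) - 1*(-39167) = sqrt(2*150*218 - 5957) + 39167 = sqrt(65400 - 5957) + 39167 = sqrt(59443) + 39167 = 39167 + sqrt(59443)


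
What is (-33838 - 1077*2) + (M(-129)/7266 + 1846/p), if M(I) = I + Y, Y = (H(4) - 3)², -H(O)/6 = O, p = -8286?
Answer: -180578794069/5017173 ≈ -35992.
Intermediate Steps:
H(O) = -6*O
Y = 729 (Y = (-6*4 - 3)² = (-24 - 3)² = (-27)² = 729)
M(I) = 729 + I (M(I) = I + 729 = 729 + I)
(-33838 - 1077*2) + (M(-129)/7266 + 1846/p) = (-33838 - 1077*2) + ((729 - 129)/7266 + 1846/(-8286)) = (-33838 - 2154) + (600*(1/7266) + 1846*(-1/8286)) = -35992 + (100/1211 - 923/4143) = -35992 - 703453/5017173 = -180578794069/5017173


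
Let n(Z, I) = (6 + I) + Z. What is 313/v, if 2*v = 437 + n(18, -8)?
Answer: 626/453 ≈ 1.3819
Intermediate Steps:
n(Z, I) = 6 + I + Z
v = 453/2 (v = (437 + (6 - 8 + 18))/2 = (437 + 16)/2 = (½)*453 = 453/2 ≈ 226.50)
313/v = 313/(453/2) = 313*(2/453) = 626/453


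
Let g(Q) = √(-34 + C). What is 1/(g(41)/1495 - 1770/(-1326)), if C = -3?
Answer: 862203875/1150916318 - 432055*I*√37/1150916318 ≈ 0.74915 - 0.0022835*I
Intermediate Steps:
g(Q) = I*√37 (g(Q) = √(-34 - 3) = √(-37) = I*√37)
1/(g(41)/1495 - 1770/(-1326)) = 1/((I*√37)/1495 - 1770/(-1326)) = 1/((I*√37)*(1/1495) - 1770*(-1/1326)) = 1/(I*√37/1495 + 295/221) = 1/(295/221 + I*√37/1495)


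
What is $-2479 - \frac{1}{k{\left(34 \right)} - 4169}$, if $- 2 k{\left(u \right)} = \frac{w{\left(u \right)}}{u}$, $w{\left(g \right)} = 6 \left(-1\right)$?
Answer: $- \frac{351380863}{141743} \approx -2479.0$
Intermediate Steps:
$w{\left(g \right)} = -6$
$k{\left(u \right)} = \frac{3}{u}$ ($k{\left(u \right)} = - \frac{\left(-6\right) \frac{1}{u}}{2} = \frac{3}{u}$)
$-2479 - \frac{1}{k{\left(34 \right)} - 4169} = -2479 - \frac{1}{\frac{3}{34} - 4169} = -2479 - \frac{1}{- \frac{141743}{34}} = -2479 - - \frac{34}{141743} = -2479 + \frac{34}{141743} = - \frac{351380863}{141743}$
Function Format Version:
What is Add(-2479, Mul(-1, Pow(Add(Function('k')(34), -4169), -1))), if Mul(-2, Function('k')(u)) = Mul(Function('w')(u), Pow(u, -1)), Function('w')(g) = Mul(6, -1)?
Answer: Rational(-351380863, 141743) ≈ -2479.0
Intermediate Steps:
Function('w')(g) = -6
Function('k')(u) = Mul(3, Pow(u, -1)) (Function('k')(u) = Mul(Rational(-1, 2), Mul(-6, Pow(u, -1))) = Mul(3, Pow(u, -1)))
Add(-2479, Mul(-1, Pow(Add(Function('k')(34), -4169), -1))) = Add(-2479, Mul(-1, Pow(Add(Mul(3, Pow(34, -1)), -4169), -1))) = Add(-2479, Mul(-1, Pow(Add(Mul(3, Rational(1, 34)), -4169), -1))) = Add(-2479, Mul(-1, Pow(Add(Rational(3, 34), -4169), -1))) = Add(-2479, Mul(-1, Pow(Rational(-141743, 34), -1))) = Add(-2479, Mul(-1, Rational(-34, 141743))) = Add(-2479, Rational(34, 141743)) = Rational(-351380863, 141743)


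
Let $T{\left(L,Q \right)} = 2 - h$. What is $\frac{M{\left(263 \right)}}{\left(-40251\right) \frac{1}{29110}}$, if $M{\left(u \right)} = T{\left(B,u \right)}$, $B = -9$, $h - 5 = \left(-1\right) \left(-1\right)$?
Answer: $\frac{116440}{40251} \approx 2.8928$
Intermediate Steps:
$h = 6$ ($h = 5 - -1 = 5 + 1 = 6$)
$T{\left(L,Q \right)} = -4$ ($T{\left(L,Q \right)} = 2 - 6 = -4$)
$M{\left(u \right)} = -4$
$\frac{M{\left(263 \right)}}{\left(-40251\right) \frac{1}{29110}} = - \frac{4}{\left(-40251\right) \frac{1}{29110}} = - \frac{4}{- \frac{40251}{29110}} = \left(-4\right) \left(- \frac{29110}{40251}\right) = \frac{116440}{40251}$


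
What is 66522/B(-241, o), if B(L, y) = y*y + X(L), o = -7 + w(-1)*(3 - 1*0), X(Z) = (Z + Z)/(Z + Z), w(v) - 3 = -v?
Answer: 33261/13 ≈ 2558.5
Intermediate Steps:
w(v) = 3 - v
X(Z) = 1 (X(Z) = (2*Z)/((2*Z)) = (2*Z)*(1/(2*Z)) = 1)
o = 5 (o = -7 + (3 - 1*(-1))*(3 - 1*0) = -7 + (3 + 1)*(3 + 0) = -7 + 4*3 = -7 + 12 = 5)
B(L, y) = 1 + y² (B(L, y) = y*y + 1 = y² + 1 = 1 + y²)
66522/B(-241, o) = 66522/(1 + 5²) = 66522/(1 + 25) = 66522/26 = 66522*(1/26) = 33261/13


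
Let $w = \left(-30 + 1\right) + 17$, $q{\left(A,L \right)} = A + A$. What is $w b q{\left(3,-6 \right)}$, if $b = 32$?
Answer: $-2304$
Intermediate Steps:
$q{\left(A,L \right)} = 2 A$
$w = -12$ ($w = -29 + 17 = -12$)
$w b q{\left(3,-6 \right)} = \left(-12\right) 32 \cdot 2 \cdot 3 = \left(-384\right) 6 = -2304$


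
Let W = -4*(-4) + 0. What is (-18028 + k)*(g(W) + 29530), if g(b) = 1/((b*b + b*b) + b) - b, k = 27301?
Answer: 4378933433/16 ≈ 2.7368e+8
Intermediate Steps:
W = 16 (W = 16 + 0 = 16)
g(b) = 1/(b + 2*b**2) - b (g(b) = 1/((b**2 + b**2) + b) - b = 1/(2*b**2 + b) - b = 1/(b + 2*b**2) - b)
(-18028 + k)*(g(W) + 29530) = (-18028 + 27301)*((1 - 1*16**2 - 2*16**3)/(16*(1 + 2*16)) + 29530) = 9273*((1 - 1*256 - 2*4096)/(16*(1 + 32)) + 29530) = 9273*((1/16)*(1 - 256 - 8192)/33 + 29530) = 9273*((1/16)*(1/33)*(-8447) + 29530) = 9273*(-8447/528 + 29530) = 9273*(15583393/528) = 4378933433/16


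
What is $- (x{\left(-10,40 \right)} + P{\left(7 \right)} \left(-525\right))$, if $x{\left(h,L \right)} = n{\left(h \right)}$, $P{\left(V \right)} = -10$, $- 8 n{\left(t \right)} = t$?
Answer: $- \frac{21005}{4} \approx -5251.3$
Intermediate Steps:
$n{\left(t \right)} = - \frac{t}{8}$
$x{\left(h,L \right)} = - \frac{h}{8}$
$- (x{\left(-10,40 \right)} + P{\left(7 \right)} \left(-525\right)) = - (\left(- \frac{1}{8}\right) \left(-10\right) - -5250) = - (\frac{5}{4} + 5250) = \left(-1\right) \frac{21005}{4} = - \frac{21005}{4}$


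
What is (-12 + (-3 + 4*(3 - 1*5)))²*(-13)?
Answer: -6877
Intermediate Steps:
(-12 + (-3 + 4*(3 - 1*5)))²*(-13) = (-12 + (-3 + 4*(3 - 5)))²*(-13) = (-12 + (-3 + 4*(-2)))²*(-13) = (-12 + (-3 - 8))²*(-13) = (-12 - 11)²*(-13) = (-23)²*(-13) = 529*(-13) = -6877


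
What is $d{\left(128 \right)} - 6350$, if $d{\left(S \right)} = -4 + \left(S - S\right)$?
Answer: $-6354$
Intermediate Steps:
$d{\left(S \right)} = -4$ ($d{\left(S \right)} = -4 + 0 = -4$)
$d{\left(128 \right)} - 6350 = -4 - 6350 = -6354$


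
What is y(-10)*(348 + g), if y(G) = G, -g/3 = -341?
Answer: -13710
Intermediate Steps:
g = 1023 (g = -3*(-341) = 1023)
y(-10)*(348 + g) = -10*(348 + 1023) = -10*1371 = -13710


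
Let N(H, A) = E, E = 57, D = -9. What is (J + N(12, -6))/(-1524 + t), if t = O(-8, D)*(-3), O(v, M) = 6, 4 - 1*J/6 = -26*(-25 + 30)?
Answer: -287/514 ≈ -0.55837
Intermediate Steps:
J = 804 (J = 24 - (-156)*(-25 + 30) = 24 - (-156)*5 = 24 - 6*(-130) = 24 + 780 = 804)
N(H, A) = 57
t = -18 (t = 6*(-3) = -18)
(J + N(12, -6))/(-1524 + t) = (804 + 57)/(-1524 - 18) = 861/(-1542) = 861*(-1/1542) = -287/514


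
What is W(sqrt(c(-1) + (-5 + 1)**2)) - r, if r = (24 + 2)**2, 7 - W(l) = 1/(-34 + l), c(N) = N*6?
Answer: -383320/573 + sqrt(10)/1146 ≈ -668.97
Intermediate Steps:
c(N) = 6*N
W(l) = 7 - 1/(-34 + l)
r = 676 (r = 26**2 = 676)
W(sqrt(c(-1) + (-5 + 1)**2)) - r = (-239 + 7*sqrt(6*(-1) + (-5 + 1)**2))/(-34 + sqrt(6*(-1) + (-5 + 1)**2)) - 1*676 = (-239 + 7*sqrt(-6 + (-4)**2))/(-34 + sqrt(-6 + (-4)**2)) - 676 = (-239 + 7*sqrt(-6 + 16))/(-34 + sqrt(-6 + 16)) - 676 = (-239 + 7*sqrt(10))/(-34 + sqrt(10)) - 676 = -676 + (-239 + 7*sqrt(10))/(-34 + sqrt(10))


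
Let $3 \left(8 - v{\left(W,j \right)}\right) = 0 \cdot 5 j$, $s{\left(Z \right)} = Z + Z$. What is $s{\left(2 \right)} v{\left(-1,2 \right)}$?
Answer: $32$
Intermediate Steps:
$s{\left(Z \right)} = 2 Z$
$v{\left(W,j \right)} = 8$ ($v{\left(W,j \right)} = 8 - \frac{0 \cdot 5 j}{3} = 8 - \frac{0 j}{3} = 8 - 0 = 8 + 0 = 8$)
$s{\left(2 \right)} v{\left(-1,2 \right)} = 2 \cdot 2 \cdot 8 = 4 \cdot 8 = 32$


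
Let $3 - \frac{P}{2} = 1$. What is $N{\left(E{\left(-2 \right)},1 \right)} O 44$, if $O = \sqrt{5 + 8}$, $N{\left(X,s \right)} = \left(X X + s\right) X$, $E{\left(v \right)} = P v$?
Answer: $- 22880 \sqrt{13} \approx -82495.0$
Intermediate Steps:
$P = 4$ ($P = 6 - 2 = 4$)
$E{\left(v \right)} = 4 v$
$N{\left(X,s \right)} = X \left(s + X^{2}\right)$ ($N{\left(X,s \right)} = \left(X^{2} + s\right) X = \left(s + X^{2}\right) X = X \left(s + X^{2}\right)$)
$O = \sqrt{13} \approx 3.6056$
$N{\left(E{\left(-2 \right)},1 \right)} O 44 = 4 \left(-2\right) \left(1 + \left(4 \left(-2\right)\right)^{2}\right) \sqrt{13} \cdot 44 = - 8 \left(1 + \left(-8\right)^{2}\right) \sqrt{13} \cdot 44 = - 8 \left(1 + 64\right) \sqrt{13} \cdot 44 = \left(-8\right) 65 \sqrt{13} \cdot 44 = - 520 \sqrt{13} \cdot 44 = - 22880 \sqrt{13}$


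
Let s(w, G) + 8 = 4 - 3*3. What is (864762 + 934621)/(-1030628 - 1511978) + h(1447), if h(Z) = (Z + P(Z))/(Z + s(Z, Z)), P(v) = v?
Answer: 2388993271/1823048502 ≈ 1.3104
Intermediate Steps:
s(w, G) = -13 (s(w, G) = -8 + (4 - 3*3) = -8 + (4 - 9) = -8 - 5 = -13)
h(Z) = 2*Z/(-13 + Z) (h(Z) = (Z + Z)/(Z - 13) = (2*Z)/(-13 + Z) = 2*Z/(-13 + Z))
(864762 + 934621)/(-1030628 - 1511978) + h(1447) = (864762 + 934621)/(-1030628 - 1511978) + 2*1447/(-13 + 1447) = 1799383/(-2542606) + 2*1447/1434 = 1799383*(-1/2542606) + 2*1447*(1/1434) = -1799383/2542606 + 1447/717 = 2388993271/1823048502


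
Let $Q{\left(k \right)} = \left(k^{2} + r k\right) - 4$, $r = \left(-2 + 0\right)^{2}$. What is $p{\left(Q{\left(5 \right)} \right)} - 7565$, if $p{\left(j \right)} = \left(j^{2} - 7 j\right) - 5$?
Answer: $-6176$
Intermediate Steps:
$r = 4$ ($r = \left(-2\right)^{2} = 4$)
$Q{\left(k \right)} = -4 + k^{2} + 4 k$ ($Q{\left(k \right)} = \left(k^{2} + 4 k\right) - 4 = -4 + k^{2} + 4 k$)
$p{\left(j \right)} = -5 + j^{2} - 7 j$
$p{\left(Q{\left(5 \right)} \right)} - 7565 = \left(-5 + \left(-4 + 5^{2} + 4 \cdot 5\right)^{2} - 7 \left(-4 + 5^{2} + 4 \cdot 5\right)\right) - 7565 = \left(-5 + \left(-4 + 25 + 20\right)^{2} - 7 \left(-4 + 25 + 20\right)\right) - 7565 = \left(-5 + 41^{2} - 287\right) - 7565 = \left(-5 + 1681 - 287\right) - 7565 = 1389 - 7565 = -6176$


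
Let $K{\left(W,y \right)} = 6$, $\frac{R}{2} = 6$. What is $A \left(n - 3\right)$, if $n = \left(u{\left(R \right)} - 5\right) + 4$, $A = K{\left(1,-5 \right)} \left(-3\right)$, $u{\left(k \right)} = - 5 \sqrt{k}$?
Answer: $72 + 180 \sqrt{3} \approx 383.77$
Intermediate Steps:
$R = 12$ ($R = 2 \cdot 6 = 12$)
$A = -18$ ($A = 6 \left(-3\right) = -18$)
$n = -1 - 10 \sqrt{3}$ ($n = \left(- 5 \sqrt{12} - 5\right) + 4 = \left(- 5 \cdot 2 \sqrt{3} - 5\right) + 4 = \left(- 10 \sqrt{3} - 5\right) + 4 = \left(-5 - 10 \sqrt{3}\right) + 4 = -1 - 10 \sqrt{3} \approx -18.32$)
$A \left(n - 3\right) = - 18 \left(\left(-1 - 10 \sqrt{3}\right) - 3\right) = - 18 \left(-4 - 10 \sqrt{3}\right) = 72 + 180 \sqrt{3}$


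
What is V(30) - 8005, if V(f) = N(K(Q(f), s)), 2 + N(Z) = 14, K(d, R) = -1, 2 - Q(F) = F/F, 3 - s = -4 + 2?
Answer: -7993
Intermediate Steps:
s = 5 (s = 3 - (-4 + 2) = 3 - 1*(-2) = 3 + 2 = 5)
Q(F) = 1 (Q(F) = 2 - F/F = 2 - 1*1 = 2 - 1 = 1)
N(Z) = 12 (N(Z) = -2 + 14 = 12)
V(f) = 12
V(30) - 8005 = 12 - 8005 = -7993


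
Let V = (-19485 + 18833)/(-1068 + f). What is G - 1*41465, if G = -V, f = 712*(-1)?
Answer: -18452088/445 ≈ -41465.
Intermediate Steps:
f = -712
V = 163/445 (V = (-19485 + 18833)/(-1068 - 712) = -652/(-1780) = -652*(-1/1780) = 163/445 ≈ 0.36629)
G = -163/445 (G = -1*163/445 = -163/445 ≈ -0.36629)
G - 1*41465 = -163/445 - 1*41465 = -163/445 - 41465 = -18452088/445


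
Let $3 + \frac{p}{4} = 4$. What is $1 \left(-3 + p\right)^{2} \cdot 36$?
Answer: $36$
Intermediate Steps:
$p = 4$ ($p = -12 + 4 \cdot 4 = -12 + 16 = 4$)
$1 \left(-3 + p\right)^{2} \cdot 36 = 1 \left(-3 + 4\right)^{2} \cdot 36 = 1 \cdot 1^{2} \cdot 36 = 1 \cdot 1 \cdot 36 = 1 \cdot 36 = 36$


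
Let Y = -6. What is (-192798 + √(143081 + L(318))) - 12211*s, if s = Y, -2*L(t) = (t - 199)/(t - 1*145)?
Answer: -119532 + √17129043822/346 ≈ -1.1915e+5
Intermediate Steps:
L(t) = -(-199 + t)/(2*(-145 + t)) (L(t) = -(t - 199)/(2*(t - 1*145)) = -(-199 + t)/(2*(t - 145)) = -(-199 + t)/(2*(-145 + t)))
s = -6
(-192798 + √(143081 + L(318))) - 12211*s = (-192798 + √(143081 + (199 - 1*318)/(2*(-145 + 318)))) - 12211*(-6) = (-192798 + √(143081 + (½)*(199 - 318)/173)) + 73266 = (-192798 + √(143081 + (½)*(1/173)*(-119))) + 73266 = (-192798 + √(143081 - 119/346)) + 73266 = (-192798 + √(49505907/346)) + 73266 = (-192798 + √17129043822/346) + 73266 = -119532 + √17129043822/346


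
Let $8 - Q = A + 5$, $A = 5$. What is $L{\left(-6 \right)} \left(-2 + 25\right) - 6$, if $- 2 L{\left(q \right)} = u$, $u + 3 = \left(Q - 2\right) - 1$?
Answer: $86$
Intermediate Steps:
$Q = -2$ ($Q = 8 - \left(5 + 5\right) = 8 - 10 = -2$)
$u = -8$ ($u = -3 - 5 = -8$)
$L{\left(q \right)} = 4$ ($L{\left(q \right)} = \left(- \frac{1}{2}\right) \left(-8\right) = 4$)
$L{\left(-6 \right)} \left(-2 + 25\right) - 6 = 4 \left(-2 + 25\right) - 6 = 4 \cdot 23 - 6 = 92 - 6 = 86$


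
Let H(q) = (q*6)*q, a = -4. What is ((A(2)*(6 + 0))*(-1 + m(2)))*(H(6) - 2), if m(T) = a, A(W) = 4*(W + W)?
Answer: -102720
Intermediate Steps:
A(W) = 8*W (A(W) = 4*(2*W) = 8*W)
m(T) = -4
H(q) = 6*q² (H(q) = (6*q)*q = 6*q²)
((A(2)*(6 + 0))*(-1 + m(2)))*(H(6) - 2) = (((8*2)*(6 + 0))*(-1 - 4))*(6*6² - 2) = ((16*6)*(-5))*(6*36 - 2) = (96*(-5))*(216 - 2) = -480*214 = -102720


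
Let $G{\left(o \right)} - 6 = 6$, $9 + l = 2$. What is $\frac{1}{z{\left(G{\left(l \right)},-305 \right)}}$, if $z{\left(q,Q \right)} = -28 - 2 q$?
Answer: $- \frac{1}{52} \approx -0.019231$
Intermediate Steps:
$l = -7$ ($l = -9 + 2 = -7$)
$G{\left(o \right)} = 12$ ($G{\left(o \right)} = 6 + 6 = 12$)
$\frac{1}{z{\left(G{\left(l \right)},-305 \right)}} = \frac{1}{-28 - 24} = \frac{1}{-52} = - \frac{1}{52}$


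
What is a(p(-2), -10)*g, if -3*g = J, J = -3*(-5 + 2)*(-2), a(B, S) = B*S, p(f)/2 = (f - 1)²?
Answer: -1080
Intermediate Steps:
p(f) = 2*(-1 + f)² (p(f) = 2*(f - 1)² = 2*(-1 + f)²)
J = -18 (J = -(-9)*(-2) = -3*6 = -18)
g = 6 (g = -⅓*(-18) = 6)
a(p(-2), -10)*g = ((2*(-1 - 2)²)*(-10))*6 = ((2*(-3)²)*(-10))*6 = ((2*9)*(-10))*6 = (18*(-10))*6 = -180*6 = -1080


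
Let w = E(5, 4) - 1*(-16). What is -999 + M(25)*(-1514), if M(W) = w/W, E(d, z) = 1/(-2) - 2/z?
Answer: -9537/5 ≈ -1907.4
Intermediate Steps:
E(d, z) = -½ - 2/z (E(d, z) = 1*(-½) - 2/z = -½ - 2/z)
w = 15 (w = (½)*(-4 - 1*4)/4 - 1*(-16) = (½)*(¼)*(-4 - 4) + 16 = (½)*(¼)*(-8) + 16 = -1 + 16 = 15)
M(W) = 15/W
-999 + M(25)*(-1514) = -999 + (15/25)*(-1514) = -999 + (15*(1/25))*(-1514) = -999 + (⅗)*(-1514) = -999 - 4542/5 = -9537/5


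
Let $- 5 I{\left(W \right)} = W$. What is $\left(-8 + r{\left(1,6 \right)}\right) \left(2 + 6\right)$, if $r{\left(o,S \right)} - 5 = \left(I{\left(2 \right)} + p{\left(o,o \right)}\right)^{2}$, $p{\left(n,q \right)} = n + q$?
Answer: $- \frac{88}{25} \approx -3.52$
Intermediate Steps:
$I{\left(W \right)} = - \frac{W}{5}$
$r{\left(o,S \right)} = 5 + \left(- \frac{2}{5} + 2 o\right)^{2}$ ($r{\left(o,S \right)} = 5 + \left(\left(- \frac{1}{5}\right) 2 + \left(o + o\right)\right)^{2} = 5 + \left(- \frac{2}{5} + 2 o\right)^{2}$)
$\left(-8 + r{\left(1,6 \right)}\right) \left(2 + 6\right) = \left(-8 + \left(5 + \frac{4 \left(-1 + 5 \cdot 1\right)^{2}}{25}\right)\right) \left(2 + 6\right) = \left(-8 + \left(5 + \frac{4 \left(-1 + 5\right)^{2}}{25}\right)\right) 8 = \left(-8 + \left(5 + \frac{4 \cdot 4^{2}}{25}\right)\right) 8 = \left(-8 + \left(5 + \frac{4}{25} \cdot 16\right)\right) 8 = \left(-8 + \left(5 + \frac{64}{25}\right)\right) 8 = \left(-8 + \frac{189}{25}\right) 8 = \left(- \frac{11}{25}\right) 8 = - \frac{88}{25}$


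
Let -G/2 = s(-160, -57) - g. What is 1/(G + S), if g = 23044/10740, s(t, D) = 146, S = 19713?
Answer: 2685/52156907 ≈ 5.1479e-5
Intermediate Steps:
g = 5761/2685 (g = 23044*(1/10740) = 5761/2685 ≈ 2.1456)
G = -772498/2685 (G = -2*(146 - 1*5761/2685) = -2*(146 - 5761/2685) = -2*386249/2685 = -772498/2685 ≈ -287.71)
1/(G + S) = 1/(-772498/2685 + 19713) = 1/(52156907/2685) = 2685/52156907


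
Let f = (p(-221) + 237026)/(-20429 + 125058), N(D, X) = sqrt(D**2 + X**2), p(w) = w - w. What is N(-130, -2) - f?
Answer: -237026/104629 + 2*sqrt(4226) ≈ 127.75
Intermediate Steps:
p(w) = 0
f = 237026/104629 (f = (0 + 237026)/(-20429 + 125058) = 237026/104629 ≈ 2.2654)
N(-130, -2) - f = sqrt((-130)**2 + (-2)**2) - 1*237026/104629 = sqrt(16900 + 4) - 237026/104629 = sqrt(16904) - 237026/104629 = 2*sqrt(4226) - 237026/104629 = -237026/104629 + 2*sqrt(4226)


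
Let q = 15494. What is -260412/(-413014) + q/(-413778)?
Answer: 25338379405/42724026723 ≈ 0.59307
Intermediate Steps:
-260412/(-413014) + q/(-413778) = -260412/(-413014) + 15494/(-413778) = -260412*(-1/413014) + 15494*(-1/413778) = 130206/206507 - 7747/206889 = 25338379405/42724026723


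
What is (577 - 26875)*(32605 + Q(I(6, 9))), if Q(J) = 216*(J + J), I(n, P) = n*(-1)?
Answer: -789281874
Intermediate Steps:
I(n, P) = -n
Q(J) = 432*J (Q(J) = 216*(2*J) = 432*J)
(577 - 26875)*(32605 + Q(I(6, 9))) = (577 - 26875)*(32605 + 432*(-1*6)) = -26298*(32605 + 432*(-6)) = -26298*(32605 - 2592) = -26298*30013 = -789281874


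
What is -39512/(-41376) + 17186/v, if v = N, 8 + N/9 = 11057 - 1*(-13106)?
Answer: 387533299/374788980 ≈ 1.0340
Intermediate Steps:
N = 217395 (N = -72 + 9*(11057 - 1*(-13106)) = -72 + 9*(11057 + 13106) = -72 + 9*24163 = -72 + 217467 = 217395)
v = 217395
-39512/(-41376) + 17186/v = -39512/(-41376) + 17186/217395 = -39512*(-1/41376) + 17186*(1/217395) = 4939/5172 + 17186/217395 = 387533299/374788980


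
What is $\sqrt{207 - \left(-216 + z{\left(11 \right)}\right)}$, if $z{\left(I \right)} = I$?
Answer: $2 \sqrt{103} \approx 20.298$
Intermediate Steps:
$\sqrt{207 - \left(-216 + z{\left(11 \right)}\right)} = \sqrt{207 + \left(216 - 11\right)} = \sqrt{207 + 205} = \sqrt{412} = 2 \sqrt{103}$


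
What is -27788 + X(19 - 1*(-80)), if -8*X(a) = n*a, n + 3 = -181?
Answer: -25511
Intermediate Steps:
n = -184 (n = -3 - 181 = -184)
X(a) = 23*a (X(a) = -(-23)*a = 23*a)
-27788 + X(19 - 1*(-80)) = -27788 + 23*(19 - 1*(-80)) = -27788 + 23*(19 + 80) = -27788 + 23*99 = -27788 + 2277 = -25511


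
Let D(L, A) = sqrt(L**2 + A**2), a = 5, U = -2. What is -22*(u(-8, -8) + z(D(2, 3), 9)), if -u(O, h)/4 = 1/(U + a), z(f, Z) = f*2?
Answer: 88/3 - 44*sqrt(13) ≈ -129.31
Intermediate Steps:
D(L, A) = sqrt(A**2 + L**2)
z(f, Z) = 2*f
u(O, h) = -4/3 (u(O, h) = -4/(-2 + 5) = -4/3)
-22*(u(-8, -8) + z(D(2, 3), 9)) = -22*(-4/3 + 2*sqrt(3**2 + 2**2)) = -22*(-4/3 + 2*sqrt(9 + 4)) = -22*(-4/3 + 2*sqrt(13)) = 88/3 - 44*sqrt(13)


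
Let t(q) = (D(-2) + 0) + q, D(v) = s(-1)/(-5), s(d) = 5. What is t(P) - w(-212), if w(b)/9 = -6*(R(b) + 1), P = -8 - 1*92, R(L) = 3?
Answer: 115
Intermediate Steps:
P = -100 (P = -8 - 92 = -100)
w(b) = -216 (w(b) = 9*(-6*(3 + 1)) = 9*(-6*4) = 9*(-24) = -216)
D(v) = -1 (D(v) = 5/(-5) = 5*(-⅕) = -1)
t(q) = -1 + q (t(q) = (-1 + 0) + q = -1 + q)
t(P) - w(-212) = (-1 - 100) - 1*(-216) = -101 + 216 = 115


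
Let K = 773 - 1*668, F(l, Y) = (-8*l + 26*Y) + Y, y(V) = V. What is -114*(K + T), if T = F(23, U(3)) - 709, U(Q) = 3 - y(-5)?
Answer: 65208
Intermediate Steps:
U(Q) = 8 (U(Q) = 3 - 1*(-5) = 3 + 5 = 8)
F(l, Y) = -8*l + 27*Y
K = 105 (K = 773 - 668 = 105)
T = -677 (T = (-8*23 + 27*8) - 709 = (-184 + 216) - 709 = 32 - 709 = -677)
-114*(K + T) = -114*(105 - 677) = -114*(-572) = 65208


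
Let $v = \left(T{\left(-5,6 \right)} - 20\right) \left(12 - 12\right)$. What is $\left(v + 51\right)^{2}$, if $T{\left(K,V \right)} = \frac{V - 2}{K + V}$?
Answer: $2601$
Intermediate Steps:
$T{\left(K,V \right)} = \frac{-2 + V}{K + V}$
$v = 0$ ($v = \left(\frac{-2 + 6}{-5 + 6} - 20\right) \left(12 - 12\right) = \left(1^{-1} \cdot 4 - 20\right) 0 = \left(1 \cdot 4 - 20\right) 0 = \left(4 - 20\right) 0 = \left(-16\right) 0 = 0$)
$\left(v + 51\right)^{2} = \left(0 + 51\right)^{2} = 51^{2} = 2601$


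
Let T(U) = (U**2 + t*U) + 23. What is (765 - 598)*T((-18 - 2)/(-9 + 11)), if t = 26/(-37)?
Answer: 803437/37 ≈ 21715.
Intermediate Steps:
t = -26/37 (t = 26*(-1/37) = -26/37 ≈ -0.70270)
T(U) = 23 + U**2 - 26*U/37 (T(U) = (U**2 - 26*U/37) + 23 = 23 + U**2 - 26*U/37)
(765 - 598)*T((-18 - 2)/(-9 + 11)) = (765 - 598)*(23 + ((-18 - 2)/(-9 + 11))**2 - 26*(-18 - 2)/(37*(-9 + 11))) = 167*(23 + (-20/2)**2 - (-520)/(37*2)) = 167*(23 + (-20*1/2)**2 - (-520)/(37*2)) = 167*(23 + (-10)**2 - 26/37*(-10)) = 167*(23 + 100 + 260/37) = 167*(4811/37) = 803437/37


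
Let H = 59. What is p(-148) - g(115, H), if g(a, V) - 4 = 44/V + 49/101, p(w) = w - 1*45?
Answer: -1181258/5959 ≈ -198.23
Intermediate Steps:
p(w) = -45 + w (p(w) = w - 45 = -45 + w)
g(a, V) = 453/101 + 44/V (g(a, V) = 4 + (44/V + 49/101) = 4 + (49/101 + 44/V) = 453/101 + 44/V)
p(-148) - g(115, H) = (-45 - 148) - (453/101 + 44/59) = -193 - (453/101 + 44*(1/59)) = -193 - (453/101 + 44/59) = -193 - 1*31171/5959 = -193 - 31171/5959 = -1181258/5959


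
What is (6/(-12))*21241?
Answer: -21241/2 ≈ -10621.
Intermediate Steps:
(6/(-12))*21241 = (6*(-1/12))*21241 = -1/2*21241 = -21241/2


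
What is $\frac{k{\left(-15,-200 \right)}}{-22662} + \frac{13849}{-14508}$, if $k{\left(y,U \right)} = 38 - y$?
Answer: $- \frac{5826203}{6088524} \approx -0.95692$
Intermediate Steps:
$\frac{k{\left(-15,-200 \right)}}{-22662} + \frac{13849}{-14508} = \frac{38 - -15}{-22662} + \frac{13849}{-14508} = \left(38 + 15\right) \left(- \frac{1}{22662}\right) + 13849 \left(- \frac{1}{14508}\right) = 53 \left(- \frac{1}{22662}\right) - \frac{13849}{14508} = - \frac{53}{22662} - \frac{13849}{14508} = - \frac{5826203}{6088524}$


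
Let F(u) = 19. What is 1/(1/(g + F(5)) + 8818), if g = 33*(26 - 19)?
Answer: 250/2204501 ≈ 0.00011340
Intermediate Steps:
g = 231 (g = 33*7 = 231)
1/(1/(g + F(5)) + 8818) = 1/(1/(231 + 19) + 8818) = 1/(1/250 + 8818) = 1/(2204501/250) = 250/2204501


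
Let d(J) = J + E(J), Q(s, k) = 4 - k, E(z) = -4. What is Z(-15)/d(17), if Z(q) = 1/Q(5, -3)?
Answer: 1/91 ≈ 0.010989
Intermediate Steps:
d(J) = -4 + J (d(J) = J - 4 = -4 + J)
Z(q) = ⅐ (Z(q) = 1/(4 - 1*(-3)) = 1/(4 + 3) = 1/7 = ⅐)
Z(-15)/d(17) = 1/(7*(-4 + 17)) = (⅐)/13 = (⅐)*(1/13) = 1/91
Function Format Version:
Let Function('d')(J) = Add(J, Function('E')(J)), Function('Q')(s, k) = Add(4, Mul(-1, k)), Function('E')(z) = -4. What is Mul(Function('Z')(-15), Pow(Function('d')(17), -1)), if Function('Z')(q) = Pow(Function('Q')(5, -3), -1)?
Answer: Rational(1, 91) ≈ 0.010989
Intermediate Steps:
Function('d')(J) = Add(-4, J) (Function('d')(J) = Add(J, -4) = Add(-4, J))
Function('Z')(q) = Rational(1, 7) (Function('Z')(q) = Pow(Add(4, Mul(-1, -3)), -1) = Pow(Add(4, 3), -1) = Pow(7, -1) = Rational(1, 7))
Mul(Function('Z')(-15), Pow(Function('d')(17), -1)) = Mul(Rational(1, 7), Pow(Add(-4, 17), -1)) = Mul(Rational(1, 7), Pow(13, -1)) = Mul(Rational(1, 7), Rational(1, 13)) = Rational(1, 91)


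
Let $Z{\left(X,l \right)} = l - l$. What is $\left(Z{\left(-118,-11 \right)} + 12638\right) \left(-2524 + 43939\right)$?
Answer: $523402770$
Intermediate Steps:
$Z{\left(X,l \right)} = 0$
$\left(Z{\left(-118,-11 \right)} + 12638\right) \left(-2524 + 43939\right) = \left(0 + 12638\right) \left(-2524 + 43939\right) = 12638 \cdot 41415 = 523402770$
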